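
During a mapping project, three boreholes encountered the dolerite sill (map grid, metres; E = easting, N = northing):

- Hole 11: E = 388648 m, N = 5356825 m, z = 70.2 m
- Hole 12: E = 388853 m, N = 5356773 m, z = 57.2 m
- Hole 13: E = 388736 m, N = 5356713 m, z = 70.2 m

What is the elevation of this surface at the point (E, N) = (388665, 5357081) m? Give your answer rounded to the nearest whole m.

53 m

Let the plane be z = a·E + b·N + c.
Hole 12−Hole 11: 205a − 52b = −13;  Hole 13−Hole 11: 88a − 112b = 0.
Solving gives a = −0.07919930, b = −0.06222802.
Then c = 70.2 − a·388648 − b·5356825 = 364195.49.
At (388665, 5357081): z = −30782.0 − 333360.6 + 364195.49 = 52.9 m.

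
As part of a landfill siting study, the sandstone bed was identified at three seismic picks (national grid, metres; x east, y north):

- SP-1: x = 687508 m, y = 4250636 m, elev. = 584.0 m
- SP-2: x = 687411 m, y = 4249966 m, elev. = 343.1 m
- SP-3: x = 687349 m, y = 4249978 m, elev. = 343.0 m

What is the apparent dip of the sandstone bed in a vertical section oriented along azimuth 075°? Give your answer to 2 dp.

Let the plane be z = a·x + b·y + c.
SP-2−SP-1: −97a − 670b = −240.9;  SP-3−SP-1: −159a − 658b = −241.
Solving gives a = 0.06926, b = 0.34952.
Unit vector along 075° is (sin 75°, cos 75°) = (0.9659, 0.2588).
Slope in that direction = a·(0.9659) + b·(0.2588) = 0.15737.
Apparent dip = arctan|0.15737| = 8.94° (true dip is 19.6°, so apparent ≤ true as expected).

8.94°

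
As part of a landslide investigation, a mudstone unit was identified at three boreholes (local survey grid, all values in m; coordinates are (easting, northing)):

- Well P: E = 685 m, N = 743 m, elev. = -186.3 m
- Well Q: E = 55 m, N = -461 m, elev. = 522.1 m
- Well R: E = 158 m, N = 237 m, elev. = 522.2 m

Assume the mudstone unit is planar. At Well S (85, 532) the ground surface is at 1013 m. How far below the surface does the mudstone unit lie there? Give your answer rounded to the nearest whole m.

308 m

Let the plane be z = a·E + b·N + c.
Well Q−Well P: −630a − 1204b = 708.4;  Well R−Well P: −527a − 506b = 708.5.
Solving gives a = −1.56649, b = 0.23130.
Then c = -186.3 − a·685 − b·743 = 714.89.
At (85, 532): z_contact = −133.2 + 123.1 + 714.89 = 704.8 m.
Depth below ground = 1013 − 704.8 = 308 m.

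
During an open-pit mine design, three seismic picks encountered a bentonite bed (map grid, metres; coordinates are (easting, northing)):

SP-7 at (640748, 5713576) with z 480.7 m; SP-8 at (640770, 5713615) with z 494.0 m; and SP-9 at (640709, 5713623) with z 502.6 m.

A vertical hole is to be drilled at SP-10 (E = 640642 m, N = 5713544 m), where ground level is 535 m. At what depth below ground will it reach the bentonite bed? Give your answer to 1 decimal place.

Two edge vectors: SP-7→SP-8 = (22, 39, 13.3), SP-7→SP-9 = (-39, 47, 21.9).
Normal n = (SP-7→SP-8) × (SP-7→SP-9) = (229, -1000.5, 2555).
So ∂z/∂E = −n_x/n_z = −0.089628180 and ∂z/∂N = −n_y/n_z = 0.391585127.
Intercept c from SP-7: 480.7 + 57429.08 − 2237351.38 = −2179441.61.
At (640642, 5713544): z_contact = −57419.58 + 2237338.85 − 2179441.61 = 477.67 m.
Depth below ground = 535 − 477.67 = 57.3 m.

57.3 m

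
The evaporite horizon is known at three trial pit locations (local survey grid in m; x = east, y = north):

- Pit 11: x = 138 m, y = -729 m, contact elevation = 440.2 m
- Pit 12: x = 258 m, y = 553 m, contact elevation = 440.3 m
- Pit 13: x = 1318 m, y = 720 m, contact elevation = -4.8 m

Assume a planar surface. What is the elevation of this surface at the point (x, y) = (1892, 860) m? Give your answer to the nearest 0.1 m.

-243.8 m

Let the plane be z = a·x + b·y + c.
Pit 12−Pit 11: 120a + 1282b = 0.1;  Pit 13−Pit 11: 1180a + 1449b = −445.
Solving gives a = −0.426203, b = 0.039972.
Then c = 440.2 − a·138 − b·-729 = 528.16.
At (1892, 860): z = −806.4 + 34.4 + 528.16 = -243.8 m.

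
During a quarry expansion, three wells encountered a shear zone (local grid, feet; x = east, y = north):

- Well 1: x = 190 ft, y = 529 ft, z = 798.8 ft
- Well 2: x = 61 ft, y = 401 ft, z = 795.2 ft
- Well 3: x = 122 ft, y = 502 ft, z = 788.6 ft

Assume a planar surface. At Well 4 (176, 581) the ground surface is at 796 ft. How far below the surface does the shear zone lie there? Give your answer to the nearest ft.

Two edge vectors: Well 1→Well 2 = (-129, -128, -3.6), Well 1→Well 3 = (-68, -27, -10.2).
Normal n = (Well 1→Well 2) × (Well 1→Well 3) = (1208.4, -1071, -5221).
So ∂z/∂x = −n_x/n_z = 0.23145 and ∂z/∂y = −n_y/n_z = −0.20513.
Intercept c from Well 1: 798.8 − 43.98 + 108.52 = 863.34.
At (176, 581): z_contact = 40.7 − 119.2 + 863.34 = 784.9 ft.
Depth below ground = 796 − 784.9 = 11 ft.

11 ft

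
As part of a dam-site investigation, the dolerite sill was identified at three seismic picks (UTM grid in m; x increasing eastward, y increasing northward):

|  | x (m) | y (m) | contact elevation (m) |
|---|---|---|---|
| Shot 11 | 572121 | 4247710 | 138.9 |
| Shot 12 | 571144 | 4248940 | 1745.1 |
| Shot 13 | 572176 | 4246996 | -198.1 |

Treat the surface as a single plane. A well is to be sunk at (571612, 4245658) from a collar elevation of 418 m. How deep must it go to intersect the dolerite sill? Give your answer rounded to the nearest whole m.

Let the plane be z = a·x + b·y + c.
Shot 12−Shot 11: −977a + 1230b = 1606.2;  Shot 13−Shot 11: 55a − 714b = −337.
Solving gives a = −1.16254048, b = 0.38243736.
Then c = 138.9 − a·572121 − b·4247710 = −959230.27.
At (571612, 4245658): z_contact = −664522.1 + 1623698.2 − 959230.27 = -54.1 m.
Depth below ground = 418 − (-54.1) = 472 m.

472 m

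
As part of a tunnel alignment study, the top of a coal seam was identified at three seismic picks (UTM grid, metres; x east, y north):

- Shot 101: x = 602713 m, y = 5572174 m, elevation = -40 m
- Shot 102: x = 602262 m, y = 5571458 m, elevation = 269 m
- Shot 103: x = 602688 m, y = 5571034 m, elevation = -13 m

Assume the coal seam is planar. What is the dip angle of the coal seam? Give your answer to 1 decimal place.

33.9°

Two edge vectors: Shot 101→Shot 102 = (-451, -716, 309), Shot 101→Shot 103 = (-25, -1140, 27).
Normal n = (Shot 101→Shot 102) × (Shot 101→Shot 103) = (332928, 4452, 496240).
So ∂z/∂x = −n_x/n_z = −0.67090 and ∂z/∂y = −n_y/n_z = −0.00897.
Gradient magnitude |∇z| = √(a² + b²) = √(0.45011 + 0.00008) = 0.67096.
True dip = arctan(0.67096) = 33.9°, dipping toward E (azimuth ≈ 089°).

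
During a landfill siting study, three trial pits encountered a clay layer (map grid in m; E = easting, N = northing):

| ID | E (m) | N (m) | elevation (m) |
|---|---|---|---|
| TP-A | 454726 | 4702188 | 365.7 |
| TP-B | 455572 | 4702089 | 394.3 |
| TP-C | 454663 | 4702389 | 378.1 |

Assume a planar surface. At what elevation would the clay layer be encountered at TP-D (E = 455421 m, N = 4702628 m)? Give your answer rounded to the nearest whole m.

Two edge vectors: TP-A→TP-B = (846, -99, 28.6), TP-A→TP-C = (-63, 201, 12.4).
Normal n = (TP-A→TP-B) × (TP-A→TP-C) = (-6976.2, -12292.2, 163809).
So ∂z/∂E = −n_x/n_z = 0.04258740 and ∂z/∂N = −n_y/n_z = 0.07503983.
Intercept c from TP-A: 365.7 − 19365.60 − 352851.40 = −371851.30.
At (455421, 4702628): z = 19395.2 + 352884.4 − 371851.30 = 428.3 m.

428 m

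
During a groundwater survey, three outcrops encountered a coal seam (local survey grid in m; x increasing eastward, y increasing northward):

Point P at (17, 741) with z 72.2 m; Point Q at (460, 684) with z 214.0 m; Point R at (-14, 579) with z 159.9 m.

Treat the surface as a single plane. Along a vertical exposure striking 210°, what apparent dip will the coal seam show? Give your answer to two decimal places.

Two edge vectors: Point P→Point Q = (443, -57, 141.8), Point P→Point R = (-31, -162, 87.7).
Normal n = (Point P→Point Q) × (Point P→Point R) = (17972.7, -43246.9, -73533).
So ∂z/∂x = −n_x/n_z = 0.24442 and ∂z/∂y = −n_y/n_z = −0.58813.
Unit vector along 210° is (sin 210°, cos 210°) = (-0.5000, -0.8660).
Slope in that direction = a·(-0.5000) + b·(-0.8660) = 0.38713.
Apparent dip = arctan|0.38713| = 21.16° (true dip is 32.5°, so apparent ≤ true as expected).

21.16°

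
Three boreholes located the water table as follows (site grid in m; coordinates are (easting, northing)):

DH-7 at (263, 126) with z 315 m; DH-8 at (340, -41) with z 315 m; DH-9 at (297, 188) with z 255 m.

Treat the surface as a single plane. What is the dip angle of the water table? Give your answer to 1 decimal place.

46.6°

Two edge vectors: DH-7→DH-8 = (77, -167, 0), DH-7→DH-9 = (34, 62, -60).
Normal n = (DH-7→DH-8) × (DH-7→DH-9) = (10020, 4620, 10452).
So ∂z/∂E = −n_x/n_z = −0.95867 and ∂z/∂N = −n_y/n_z = −0.44202.
Gradient magnitude |∇z| = √(a² + b²) = √(0.91904 + 0.19538) = 1.05566.
True dip = arctan(1.05566) = 46.6°, dipping toward ENE (azimuth ≈ 065°).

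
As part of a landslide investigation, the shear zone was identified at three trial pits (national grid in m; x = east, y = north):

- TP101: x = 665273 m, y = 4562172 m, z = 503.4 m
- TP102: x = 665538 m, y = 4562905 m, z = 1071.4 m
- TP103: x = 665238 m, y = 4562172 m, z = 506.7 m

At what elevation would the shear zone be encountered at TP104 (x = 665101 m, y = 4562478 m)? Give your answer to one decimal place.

Let the plane be z = a·x + b·y + c.
TP102−TP101: 265a + 733b = 568;  TP103−TP101: −35a + 0b = 3.3.
Solving gives a = −0.094285714, b = 0.808984603.
Then c = 503.4 − a·665273 − b·4562172 = −3627497.77.
At (665101, 4562478): z = −62709.5 + 3690974.5 − 3627497.77 = 767.2 m.

767.2 m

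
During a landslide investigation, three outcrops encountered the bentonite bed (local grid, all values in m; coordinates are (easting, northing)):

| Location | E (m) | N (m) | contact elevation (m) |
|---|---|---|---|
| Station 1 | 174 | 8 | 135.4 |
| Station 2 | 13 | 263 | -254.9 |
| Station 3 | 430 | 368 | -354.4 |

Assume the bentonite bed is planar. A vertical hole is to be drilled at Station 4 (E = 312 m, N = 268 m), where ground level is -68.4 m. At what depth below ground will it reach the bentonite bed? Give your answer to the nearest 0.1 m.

Let the plane be z = a·E + b·N + c.
Station 2−Station 1: −161a + 255b = −390.3;  Station 3−Station 1: 256a + 360b = −489.8.
Solving gives a = 0.12666, b = −1.45062.
Then c = 135.4 − a·174 − b·8 = 124.97.
At (312, 268): z_contact = 39.52 − 388.77 + 124.97 = -224.28 m.
Depth below ground = -68.4 − (-224.28) = 155.9 m.

155.9 m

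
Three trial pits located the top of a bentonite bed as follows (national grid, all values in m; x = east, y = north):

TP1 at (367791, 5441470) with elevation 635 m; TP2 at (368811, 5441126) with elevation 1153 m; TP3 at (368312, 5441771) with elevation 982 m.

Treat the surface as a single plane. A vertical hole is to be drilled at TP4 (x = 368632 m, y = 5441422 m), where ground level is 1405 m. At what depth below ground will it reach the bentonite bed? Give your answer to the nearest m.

302 m

Two edge vectors: TP1→TP2 = (1020, -344, 518), TP1→TP3 = (521, 301, 347).
Normal n = (TP1→TP2) × (TP1→TP3) = (-275286, -84062, 486244).
So ∂z/∂x = −n_x/n_z = 0.56614786 and ∂z/∂y = −n_y/n_z = 0.17288028.
Intercept c from TP1: 635 − 208224.09 − 940722.87 = −1148311.96.
At (368632, 5441422): z_contact = 208700.2 + 940714.6 − 1148311.96 = 1102.8 m.
Depth below ground = 1405 − 1102.8 = 302 m.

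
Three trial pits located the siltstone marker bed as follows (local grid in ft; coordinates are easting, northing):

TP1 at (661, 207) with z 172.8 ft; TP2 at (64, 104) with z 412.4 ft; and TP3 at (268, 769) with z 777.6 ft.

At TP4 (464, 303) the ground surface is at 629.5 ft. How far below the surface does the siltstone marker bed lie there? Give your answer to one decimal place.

285.4 ft

Let the plane be z = a·easting + b·northing + c.
TP2−TP1: −597a − 103b = 239.6;  TP3−TP1: −393a + 562b = 604.8.
Solving gives a = −0.52381, b = 0.70986.
Then c = 172.8 − a·661 − b·207 = 372.10.
At (464, 303): z_contact = −243.05 + 215.09 + 372.10 = 344.14 ft.
Depth below ground = 629.5 − 344.14 = 285.4 ft.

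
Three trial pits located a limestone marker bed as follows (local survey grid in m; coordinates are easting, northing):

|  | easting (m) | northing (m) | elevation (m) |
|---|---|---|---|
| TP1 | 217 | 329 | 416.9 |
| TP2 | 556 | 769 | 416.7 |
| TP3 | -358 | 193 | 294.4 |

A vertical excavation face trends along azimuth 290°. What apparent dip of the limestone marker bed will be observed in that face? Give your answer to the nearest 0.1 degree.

17.4°

Two edge vectors: TP1→TP2 = (339, 440, -0.2), TP1→TP3 = (-575, -136, -122.5).
Normal n = (TP1→TP2) × (TP1→TP3) = (-53927.2, 41642.5, 206896).
So ∂z/∂easting = −n_x/n_z = 0.26065 and ∂z/∂northing = −n_y/n_z = −0.20127.
Unit vector along 290° is (sin 290°, cos 290°) = (-0.9397, 0.3420).
Slope in that direction = a·(-0.9397) + b·(0.3420) = −0.31377.
Apparent dip = arctan|0.31377| = 17.4° (true dip is 18.2°, so apparent ≤ true as expected).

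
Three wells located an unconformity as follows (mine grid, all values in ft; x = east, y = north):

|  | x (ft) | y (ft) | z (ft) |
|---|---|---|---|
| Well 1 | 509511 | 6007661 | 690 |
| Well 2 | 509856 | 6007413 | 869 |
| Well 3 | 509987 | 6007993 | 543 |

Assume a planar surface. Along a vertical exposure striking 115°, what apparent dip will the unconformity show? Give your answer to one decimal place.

Let the plane be z = a·x + b·y + c.
Well 2−Well 1: 345a − 248b = 179;  Well 3−Well 1: 476a + 332b = −147.
Solving gives a = 0.09877, b = −0.58438.
Unit vector along 115° is (sin 115°, cos 115°) = (0.9063, -0.4226).
Slope in that direction = a·(0.9063) + b·(-0.4226) = 0.33648.
Apparent dip = arctan|0.33648| = 18.6° (true dip is 30.7°, so apparent ≤ true as expected).

18.6°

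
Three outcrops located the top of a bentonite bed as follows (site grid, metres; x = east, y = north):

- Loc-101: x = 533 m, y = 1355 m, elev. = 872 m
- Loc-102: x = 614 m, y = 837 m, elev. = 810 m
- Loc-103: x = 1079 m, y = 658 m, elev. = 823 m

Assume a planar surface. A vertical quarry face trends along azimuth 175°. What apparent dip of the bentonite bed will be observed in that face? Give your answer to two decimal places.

Let the plane be z = a·x + b·y + c.
Loc-102−Loc-101: 81a − 518b = −62;  Loc-103−Loc-101: 546a − 697b = −49.
Solving gives a = 0.07877, b = 0.13201.
Unit vector along 175° is (sin 175°, cos 175°) = (0.0872, -0.9962).
Slope in that direction = a·(0.0872) + b·(-0.9962) = −0.12464.
Apparent dip = arctan|0.12464| = 7.10° (true dip is 8.7°, so apparent ≤ true as expected).

7.10°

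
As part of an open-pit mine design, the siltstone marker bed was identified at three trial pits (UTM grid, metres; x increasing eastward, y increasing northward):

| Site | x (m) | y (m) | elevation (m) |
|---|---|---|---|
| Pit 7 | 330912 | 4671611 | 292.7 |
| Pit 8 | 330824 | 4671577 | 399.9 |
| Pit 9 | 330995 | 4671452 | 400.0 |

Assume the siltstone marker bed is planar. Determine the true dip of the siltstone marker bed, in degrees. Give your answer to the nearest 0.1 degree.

53.5°

Two edge vectors: Pit 7→Pit 8 = (-88, -34, 107.2), Pit 7→Pit 9 = (83, -159, 107.3).
Normal n = (Pit 7→Pit 8) × (Pit 7→Pit 9) = (13396.6, 18340, 16814).
So ∂z/∂x = −n_x/n_z = −0.79675 and ∂z/∂y = −n_y/n_z = −1.09076.
Gradient magnitude |∇z| = √(a² + b²) = √(0.63481 + 1.18975) = 1.35077.
True dip = arctan(1.35077) = 53.5°, dipping toward NE (azimuth ≈ 036°).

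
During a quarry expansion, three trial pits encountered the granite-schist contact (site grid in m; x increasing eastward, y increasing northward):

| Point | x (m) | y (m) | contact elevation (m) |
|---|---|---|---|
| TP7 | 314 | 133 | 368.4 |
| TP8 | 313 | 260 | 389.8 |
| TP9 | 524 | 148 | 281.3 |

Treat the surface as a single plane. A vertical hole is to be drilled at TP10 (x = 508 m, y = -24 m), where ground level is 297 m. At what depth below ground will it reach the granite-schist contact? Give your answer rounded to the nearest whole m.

Two edge vectors: TP7→TP8 = (-1, 127, 21.4), TP7→TP9 = (210, 15, -87.1).
Normal n = (TP7→TP8) × (TP7→TP9) = (-11382.7, 4406.9, -26685).
So ∂z/∂x = −n_x/n_z = −0.42656 and ∂z/∂y = −n_y/n_z = 0.16515.
Intercept c from TP7: 368.4 + 133.94 − 21.96 = 480.37.
At (508, -24): z_contact = −216.7 − 4.0 + 480.37 = 259.7 m.
Depth below ground = 297 − 259.7 = 37 m.

37 m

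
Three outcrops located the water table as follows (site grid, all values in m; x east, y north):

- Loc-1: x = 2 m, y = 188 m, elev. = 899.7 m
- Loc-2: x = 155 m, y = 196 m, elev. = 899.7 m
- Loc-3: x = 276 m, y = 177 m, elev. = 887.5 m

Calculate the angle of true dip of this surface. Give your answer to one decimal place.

25.8°

Two edge vectors: Loc-1→Loc-2 = (153, 8, 0), Loc-1→Loc-3 = (274, -11, -12.2).
Normal n = (Loc-1→Loc-2) × (Loc-1→Loc-3) = (-97.6, 1866.6, -3875).
So ∂z/∂x = −n_x/n_z = −0.02519 and ∂z/∂y = −n_y/n_z = 0.48170.
Gradient magnitude |∇z| = √(a² + b²) = √(0.00063 + 0.23204) = 0.48236.
True dip = arctan(0.48236) = 25.8°, dipping toward S (azimuth ≈ 177°).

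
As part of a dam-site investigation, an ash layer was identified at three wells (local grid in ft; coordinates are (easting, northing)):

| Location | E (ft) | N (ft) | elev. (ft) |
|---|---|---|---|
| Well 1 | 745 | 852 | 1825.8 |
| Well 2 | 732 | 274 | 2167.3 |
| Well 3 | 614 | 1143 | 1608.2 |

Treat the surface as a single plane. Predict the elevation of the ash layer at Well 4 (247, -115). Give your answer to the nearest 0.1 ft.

Two edge vectors: Well 1→Well 2 = (-13, -578, 341.5), Well 1→Well 3 = (-131, 291, -217.6).
Normal n = (Well 1→Well 2) × (Well 1→Well 3) = (26396.3, -47565.3, -79501).
So ∂z/∂E = −n_x/n_z = 0.332025 and ∂z/∂N = −n_y/n_z = −0.598298.
Intercept c from Well 1: 1825.8 − 247.36 + 509.75 = 2088.19.
At (247, -115): z = 82.0 + 68.8 + 2088.19 = 2239.0 ft.

2239.0 ft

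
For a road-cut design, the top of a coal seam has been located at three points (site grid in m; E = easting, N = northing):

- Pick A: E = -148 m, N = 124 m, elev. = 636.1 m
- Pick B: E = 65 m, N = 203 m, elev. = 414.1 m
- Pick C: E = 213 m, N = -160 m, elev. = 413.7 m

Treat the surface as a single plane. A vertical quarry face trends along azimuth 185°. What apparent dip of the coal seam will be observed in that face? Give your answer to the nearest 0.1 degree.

Let the plane be z = a·E + b·N + c.
Pick B−Pick A: 213a + 79b = −222;  Pick C−Pick A: 361a − 284b = −222.4.
Solving gives a = −0.90570, b = −0.36817.
Unit vector along 185° is (sin 185°, cos 185°) = (-0.0872, -0.9962).
Slope in that direction = a·(-0.0872) + b·(-0.9962) = 0.44570.
Apparent dip = arctan|0.44570| = 24.0° (true dip is 44.4°, so apparent ≤ true as expected).

24.0°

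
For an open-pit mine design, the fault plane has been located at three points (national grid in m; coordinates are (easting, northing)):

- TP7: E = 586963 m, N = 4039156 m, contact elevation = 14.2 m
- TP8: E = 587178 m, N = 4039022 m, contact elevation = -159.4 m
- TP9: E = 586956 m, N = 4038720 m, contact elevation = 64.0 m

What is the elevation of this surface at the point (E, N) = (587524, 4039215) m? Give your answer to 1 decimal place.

Let the plane be z = a·E + b·N + c.
TP8−TP7: 215a − 134b = −173.6;  TP9−TP7: −7a − 436b = 49.8.
Solving gives a = −0.869925431, b = −0.100253491.
Then c = 14.2 − a·586963 − b·4039156 = 915567.73.
At (587524, 4039215): z = −511102.1 − 404945.4 + 915567.73 = -479.7 m.

-479.7 m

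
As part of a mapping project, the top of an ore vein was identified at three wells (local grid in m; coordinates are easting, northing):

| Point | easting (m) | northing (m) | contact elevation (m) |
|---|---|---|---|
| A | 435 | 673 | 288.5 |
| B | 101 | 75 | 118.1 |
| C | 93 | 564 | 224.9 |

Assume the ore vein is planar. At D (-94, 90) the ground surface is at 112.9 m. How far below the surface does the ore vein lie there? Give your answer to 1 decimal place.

Two edge vectors: A→B = (-334, -598, -170.4), A→C = (-342, -109, -63.6).
Normal n = (A→B) × (A→C) = (19459.2, 37034.4, -168110).
So ∂z/∂easting = −n_x/n_z = 0.11575 and ∂z/∂northing = −n_y/n_z = 0.22030.
Intercept c from A: 288.5 − 50.35 − 148.26 = 89.89.
At (-94, 90): z_contact = −10.88 + 19.83 + 89.89 = 98.83 m.
Depth below ground = 112.9 − 98.83 = 14.1 m.

14.1 m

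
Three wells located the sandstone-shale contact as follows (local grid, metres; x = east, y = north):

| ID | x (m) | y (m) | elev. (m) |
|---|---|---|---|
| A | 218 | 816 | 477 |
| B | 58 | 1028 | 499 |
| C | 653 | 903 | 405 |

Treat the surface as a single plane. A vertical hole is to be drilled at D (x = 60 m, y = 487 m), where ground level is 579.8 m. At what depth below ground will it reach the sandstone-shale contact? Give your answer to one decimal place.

Let the plane be z = a·x + b·y + c.
B−A: −160a + 212b = 22;  C−A: 435a + 87b = −72.
Solving gives a = −0.161843, b = −0.018372.
Then c = 477 − a·218 − b·816 = 527.27.
At (60, 487): z_contact = −9.71 − 8.95 + 527.27 = 508.62 m.
Depth below ground = 579.8 − 508.62 = 71.2 m.

71.2 m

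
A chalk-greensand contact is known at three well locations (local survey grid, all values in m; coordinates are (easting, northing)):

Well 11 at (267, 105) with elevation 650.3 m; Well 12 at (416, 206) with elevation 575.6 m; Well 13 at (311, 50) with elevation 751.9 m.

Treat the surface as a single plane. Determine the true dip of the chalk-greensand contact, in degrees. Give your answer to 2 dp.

Let the plane be z = a·E + b·N + c.
Well 12−Well 11: 149a + 101b = −74.7;  Well 13−Well 11: 44a − 55b = 101.6.
Solving gives a = 0.48683, b = −1.45781.
Gradient magnitude |∇z| = √(a² + b²) = √(0.23701 + 2.12520) = 1.53695.
True dip = arctan(1.53695) = 56.95°, dipping toward NNW (azimuth ≈ 342°).

56.95°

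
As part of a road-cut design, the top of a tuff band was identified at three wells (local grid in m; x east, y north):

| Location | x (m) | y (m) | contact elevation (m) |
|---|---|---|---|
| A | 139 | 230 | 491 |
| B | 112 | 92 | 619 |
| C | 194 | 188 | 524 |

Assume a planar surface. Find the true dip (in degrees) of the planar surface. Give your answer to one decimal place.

42.4°

Two edge vectors: A→B = (-27, -138, 128), A→C = (55, -42, 33).
Normal n = (A→B) × (A→C) = (822, 7931, 8724).
So ∂z/∂x = −n_x/n_z = −0.09422 and ∂z/∂y = −n_y/n_z = −0.90910.
Gradient magnitude |∇z| = √(a² + b²) = √(0.00888 + 0.82647) = 0.91397.
True dip = arctan(0.91397) = 42.4°, dipping toward N (azimuth ≈ 006°).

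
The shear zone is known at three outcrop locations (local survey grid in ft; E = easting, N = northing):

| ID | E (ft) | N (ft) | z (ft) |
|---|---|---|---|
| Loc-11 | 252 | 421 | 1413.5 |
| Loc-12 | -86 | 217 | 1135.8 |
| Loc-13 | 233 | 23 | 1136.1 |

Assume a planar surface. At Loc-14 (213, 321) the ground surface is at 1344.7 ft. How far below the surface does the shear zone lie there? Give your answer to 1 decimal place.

15.0 ft

Two edge vectors: Loc-11→Loc-12 = (-338, -204, -277.7), Loc-11→Loc-13 = (-19, -398, -277.4).
Normal n = (Loc-11→Loc-12) × (Loc-11→Loc-13) = (-53935, -88484.9, 130648).
So ∂z/∂E = −n_x/n_z = 0.41283 and ∂z/∂N = −n_y/n_z = 0.67728.
Intercept c from Loc-11: 1413.5 − 104.03 − 285.13 = 1024.33.
At (213, 321): z_contact = 87.93 + 217.41 + 1024.33 = 1329.67 ft.
Depth below ground = 1344.7 − 1329.67 = 15.0 ft.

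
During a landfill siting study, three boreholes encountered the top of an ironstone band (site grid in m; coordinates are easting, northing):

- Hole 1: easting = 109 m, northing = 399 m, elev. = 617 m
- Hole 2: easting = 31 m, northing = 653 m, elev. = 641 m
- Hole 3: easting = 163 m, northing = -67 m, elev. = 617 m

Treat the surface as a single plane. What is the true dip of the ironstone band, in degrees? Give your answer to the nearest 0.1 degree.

26.4°

Let the plane be z = a·easting + b·northing + c.
Hole 2−Hole 1: −78a + 254b = 24;  Hole 3−Hole 1: 54a − 466b = 0.
Solving gives a = −0.49417, b = −0.05726.
Gradient magnitude |∇z| = √(a² + b²) = √(0.24420 + 0.00328) = 0.49747.
True dip = arctan(0.49747) = 26.4°, dipping toward E (azimuth ≈ 083°).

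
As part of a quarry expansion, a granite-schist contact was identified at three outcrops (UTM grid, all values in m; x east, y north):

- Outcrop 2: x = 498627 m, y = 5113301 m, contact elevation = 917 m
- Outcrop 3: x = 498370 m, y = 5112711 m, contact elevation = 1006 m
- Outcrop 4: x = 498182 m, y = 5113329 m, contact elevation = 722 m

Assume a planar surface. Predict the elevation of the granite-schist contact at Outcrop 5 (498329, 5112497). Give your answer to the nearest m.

1060 m

Two edge vectors: Outcrop 2→Outcrop 3 = (-257, -590, 89), Outcrop 2→Outcrop 4 = (-445, 28, -195).
Normal n = (Outcrop 2→Outcrop 3) × (Outcrop 2→Outcrop 4) = (112558, -89720, -269746).
So ∂z/∂x = −n_x/n_z = 0.41727403 and ∂z/∂y = −n_y/n_z = −0.33260920.
Intercept c from Outcrop 2: 917 − 208064.10 + 1700730.93 = 1493583.83.
At (498329, 5112497): z = 207939.7 − 1700463.5 + 1493583.83 = 1060.1 m.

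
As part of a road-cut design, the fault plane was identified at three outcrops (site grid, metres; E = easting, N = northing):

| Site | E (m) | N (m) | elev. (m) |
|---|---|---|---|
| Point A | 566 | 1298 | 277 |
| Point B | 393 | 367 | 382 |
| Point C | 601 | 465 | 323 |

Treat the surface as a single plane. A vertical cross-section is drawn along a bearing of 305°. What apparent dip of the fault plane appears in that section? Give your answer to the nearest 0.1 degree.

9.6°

Two edge vectors: Point A→Point B = (-173, -931, 105), Point A→Point C = (35, -833, 46).
Normal n = (Point A→Point B) × (Point A→Point C) = (44639, 11633, 176694).
So ∂z/∂E = −n_x/n_z = −0.25263 and ∂z/∂N = −n_y/n_z = −0.06584.
Unit vector along 305° is (sin 305°, cos 305°) = (-0.8192, 0.5736).
Slope in that direction = a·(-0.8192) + b·(0.5736) = 0.16918.
Apparent dip = arctan|0.16918| = 9.6° (true dip is 14.6°, so apparent ≤ true as expected).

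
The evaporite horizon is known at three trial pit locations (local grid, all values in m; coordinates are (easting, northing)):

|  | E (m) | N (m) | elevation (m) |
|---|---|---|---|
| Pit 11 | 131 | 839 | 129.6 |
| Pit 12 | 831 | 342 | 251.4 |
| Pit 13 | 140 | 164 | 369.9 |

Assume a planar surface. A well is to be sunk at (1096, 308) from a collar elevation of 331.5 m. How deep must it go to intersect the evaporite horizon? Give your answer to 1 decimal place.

89.0 m

Two edge vectors: Pit 11→Pit 12 = (700, -497, 121.8), Pit 11→Pit 13 = (9, -675, 240.3).
Normal n = (Pit 11→Pit 12) × (Pit 11→Pit 13) = (-37214.1, -167113.8, -468027).
So ∂z/∂E = −n_x/n_z = −0.079513 and ∂z/∂N = −n_y/n_z = −0.357060.
Intercept c from Pit 11: 129.6 + 10.42 + 299.57 = 439.59.
At (1096, 308): z_contact = −87.15 − 109.97 + 439.59 = 242.47 m.
Depth below ground = 331.5 − 242.47 = 89.0 m.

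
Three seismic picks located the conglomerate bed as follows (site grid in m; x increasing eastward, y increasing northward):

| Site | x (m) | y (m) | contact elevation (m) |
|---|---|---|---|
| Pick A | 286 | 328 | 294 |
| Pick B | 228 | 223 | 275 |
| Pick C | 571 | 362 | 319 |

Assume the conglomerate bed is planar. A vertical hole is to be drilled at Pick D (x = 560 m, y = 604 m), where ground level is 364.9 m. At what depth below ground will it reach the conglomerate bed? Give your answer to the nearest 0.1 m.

12.4 m

Two edge vectors: Pick A→Pick B = (-58, -105, -19), Pick A→Pick C = (285, 34, 25).
Normal n = (Pick A→Pick B) × (Pick A→Pick C) = (-1979, -3965, 27953).
So ∂z/∂x = −n_x/n_z = 0.07080 and ∂z/∂y = −n_y/n_z = 0.14185.
Intercept c from Pick A: 294 − 20.25 − 46.53 = 227.23.
At (560, 604): z_contact = 39.65 + 85.67 + 227.23 = 352.55 m.
Depth below ground = 364.9 − 352.55 = 12.4 m.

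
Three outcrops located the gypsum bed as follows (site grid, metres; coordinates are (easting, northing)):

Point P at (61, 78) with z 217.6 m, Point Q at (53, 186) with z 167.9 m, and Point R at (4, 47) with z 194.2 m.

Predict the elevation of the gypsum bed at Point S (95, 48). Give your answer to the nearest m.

252 m

Two edge vectors: Point P→Point Q = (-8, 108, -49.7), Point P→Point R = (-57, -31, -23.4).
Normal n = (Point P→Point Q) × (Point P→Point R) = (-4067.9, 2645.7, 6404).
So ∂z/∂E = −n_x/n_z = 0.63521 and ∂z/∂N = −n_y/n_z = −0.41313.
Intercept c from Point P: 217.6 − 38.75 + 32.22 = 211.08.
At (95, 48): z = 60.3 − 19.8 + 211.08 = 251.6 m.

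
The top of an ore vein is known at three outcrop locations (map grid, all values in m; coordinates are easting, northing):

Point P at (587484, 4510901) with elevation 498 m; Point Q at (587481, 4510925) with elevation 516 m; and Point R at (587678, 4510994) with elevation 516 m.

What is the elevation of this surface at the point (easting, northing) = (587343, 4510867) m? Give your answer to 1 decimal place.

509.1 m

Two edge vectors: Point P→Point Q = (-3, 24, 18), Point P→Point R = (194, 93, 18).
Normal n = (Point P→Point Q) × (Point P→Point R) = (-1242, 3546, -4935).
So ∂z/∂easting = −n_x/n_z = −0.251671733 and ∂z/∂northing = −n_y/n_z = 0.718541033.
Intercept c from Point P: 498 + 147853.12 − 3241267.47 = −3092916.35.
At (587343, 4510867): z = −147817.6 + 3241243.0 − 3092916.35 = 509.1 m.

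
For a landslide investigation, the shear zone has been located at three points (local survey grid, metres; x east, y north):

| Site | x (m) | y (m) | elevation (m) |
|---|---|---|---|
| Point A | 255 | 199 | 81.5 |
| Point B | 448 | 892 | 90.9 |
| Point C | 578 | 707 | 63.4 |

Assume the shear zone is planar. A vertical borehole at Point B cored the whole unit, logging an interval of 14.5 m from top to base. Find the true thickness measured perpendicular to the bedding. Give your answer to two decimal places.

Let the plane be z = a·x + b·y + c.
Point B−Point A: 193a + 693b = 9.4;  Point C−Point A: 323a + 508b = −18.1.
Solving gives a = −0.13767, b = 0.05191.
|∇z| = √(a²+b²) = 0.14713, so dip δ = arctan(0.14713) = 8.37°.
True thickness = vertical thickness × cos δ = 14.5 × cos 8.37° = 14.35 m.

14.35 m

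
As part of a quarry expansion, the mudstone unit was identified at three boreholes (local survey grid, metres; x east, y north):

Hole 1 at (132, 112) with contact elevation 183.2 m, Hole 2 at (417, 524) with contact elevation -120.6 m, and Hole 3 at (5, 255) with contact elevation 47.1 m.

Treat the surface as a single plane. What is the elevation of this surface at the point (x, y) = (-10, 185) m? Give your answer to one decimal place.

Two edge vectors: Hole 1→Hole 2 = (285, 412, -303.8), Hole 1→Hole 3 = (-127, 143, -136.1).
Normal n = (Hole 1→Hole 2) × (Hole 1→Hole 3) = (-12629.8, 77371.1, 93079).
So ∂z/∂x = −n_x/n_z = 0.13569 and ∂z/∂y = −n_y/n_z = −0.83124.
Intercept c from Hole 1: 183.2 − 17.91 + 93.10 = 258.39.
At (-10, 185): z = −1.4 − 153.8 + 258.39 = 103.3 m.

103.3 m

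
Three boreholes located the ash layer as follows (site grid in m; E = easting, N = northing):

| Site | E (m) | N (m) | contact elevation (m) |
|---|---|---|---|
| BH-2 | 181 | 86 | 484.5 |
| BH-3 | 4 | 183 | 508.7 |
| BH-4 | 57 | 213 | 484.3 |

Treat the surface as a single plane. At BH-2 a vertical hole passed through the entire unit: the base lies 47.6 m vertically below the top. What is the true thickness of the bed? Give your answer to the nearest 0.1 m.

44.0 m

Let the plane be z = a·E + b·N + c.
BH-3−BH-2: −177a + 97b = 24.2;  BH-4−BH-2: −124a + 127b = −0.2.
Solving gives a = −0.29593, b = −0.29052.
|∇z| = √(a²+b²) = 0.41470, so dip δ = arctan(0.41470) = 22.52°.
True thickness = vertical thickness × cos δ = 47.6 × cos 22.52° = 44.0 m.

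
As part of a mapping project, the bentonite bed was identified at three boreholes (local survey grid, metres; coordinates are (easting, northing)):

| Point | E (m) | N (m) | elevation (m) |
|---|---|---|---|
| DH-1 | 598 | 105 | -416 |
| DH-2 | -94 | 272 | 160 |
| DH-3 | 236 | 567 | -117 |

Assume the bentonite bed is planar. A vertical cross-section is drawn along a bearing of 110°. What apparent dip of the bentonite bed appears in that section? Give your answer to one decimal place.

38.0°

Let the plane be z = a·E + b·N + c.
DH-2−DH-1: −692a + 167b = 576;  DH-3−DH-1: −362a + 462b = 299.
Solving gives a = −0.83386, b = −0.00619.
Unit vector along 110° is (sin 110°, cos 110°) = (0.9397, -0.3420).
Slope in that direction = a·(0.9397) + b·(-0.3420) = −0.78146.
Apparent dip = arctan|0.78146| = 38.0° (true dip is 39.8°, so apparent ≤ true as expected).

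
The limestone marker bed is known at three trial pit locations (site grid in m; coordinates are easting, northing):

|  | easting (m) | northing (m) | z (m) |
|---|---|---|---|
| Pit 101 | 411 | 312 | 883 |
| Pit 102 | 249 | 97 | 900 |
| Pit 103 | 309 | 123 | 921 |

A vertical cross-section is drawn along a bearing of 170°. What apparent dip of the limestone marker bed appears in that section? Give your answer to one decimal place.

31.0°

Two edge vectors: Pit 101→Pit 102 = (-162, -215, 17), Pit 101→Pit 103 = (-102, -189, 38).
Normal n = (Pit 101→Pit 102) × (Pit 101→Pit 103) = (-4957, 4422, 8688).
So ∂z/∂easting = −n_x/n_z = 0.57056 and ∂z/∂northing = −n_y/n_z = −0.50898.
Unit vector along 170° is (sin 170°, cos 170°) = (0.1736, -0.9848).
Slope in that direction = a·(0.1736) + b·(-0.9848) = 0.60032.
Apparent dip = arctan|0.60032| = 31.0° (true dip is 37.4°, so apparent ≤ true as expected).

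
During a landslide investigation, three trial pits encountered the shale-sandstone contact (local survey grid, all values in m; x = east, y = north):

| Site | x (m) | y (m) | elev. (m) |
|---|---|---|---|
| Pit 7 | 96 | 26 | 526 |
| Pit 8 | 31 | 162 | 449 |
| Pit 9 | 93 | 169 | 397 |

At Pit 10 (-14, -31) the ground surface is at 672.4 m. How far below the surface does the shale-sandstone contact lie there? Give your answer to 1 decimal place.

13.2 m

Two edge vectors: Pit 7→Pit 8 = (-65, 136, -77), Pit 7→Pit 9 = (-3, 143, -129).
Normal n = (Pit 7→Pit 8) × (Pit 7→Pit 9) = (-6533, -8154, -8887).
So ∂z/∂x = −n_x/n_z = −0.73512 and ∂z/∂y = −n_y/n_z = −0.91752.
Intercept c from Pit 7: 526 + 70.57 + 23.86 = 620.43.
At (-14, -31): z_contact = 10.29 + 28.44 + 620.43 = 659.16 m.
Depth below ground = 672.4 − 659.16 = 13.2 m.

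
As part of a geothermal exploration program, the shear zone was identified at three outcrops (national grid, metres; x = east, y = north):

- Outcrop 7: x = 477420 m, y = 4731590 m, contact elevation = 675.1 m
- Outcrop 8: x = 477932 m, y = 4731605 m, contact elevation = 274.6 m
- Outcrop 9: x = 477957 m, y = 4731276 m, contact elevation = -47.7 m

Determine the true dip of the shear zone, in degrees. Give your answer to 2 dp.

50.75°

Two edge vectors: Outcrop 7→Outcrop 8 = (512, 15, -400.5), Outcrop 7→Outcrop 9 = (537, -314, -722.8).
Normal n = (Outcrop 7→Outcrop 8) × (Outcrop 7→Outcrop 9) = (-136599, 155005.1, -168823).
So ∂z/∂x = −n_x/n_z = −0.80913 and ∂z/∂y = −n_y/n_z = 0.91815.
Gradient magnitude |∇z| = √(a² + b²) = √(0.65468 + 0.84300) = 1.22380.
True dip = arctan(1.22380) = 50.75°, dipping toward SE (azimuth ≈ 139°).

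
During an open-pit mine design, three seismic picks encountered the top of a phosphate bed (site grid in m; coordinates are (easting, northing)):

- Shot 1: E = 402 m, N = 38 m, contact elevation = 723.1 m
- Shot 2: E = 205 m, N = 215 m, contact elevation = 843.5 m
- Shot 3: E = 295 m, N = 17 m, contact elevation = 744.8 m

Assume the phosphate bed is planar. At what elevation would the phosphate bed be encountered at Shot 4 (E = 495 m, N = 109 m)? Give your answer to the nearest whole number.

Let the plane be z = a·E + b·N + c.
Shot 2−Shot 1: −197a + 177b = 120.4;  Shot 3−Shot 1: −107a − 21b = 21.7.
Solving gives a = −0.27601, b = 0.37302.
Then c = 723.1 − a·402 − b·38 = 819.88.
At (495, 109): z = −136.6 + 40.7 + 819.88 = 723.9 m.

724 m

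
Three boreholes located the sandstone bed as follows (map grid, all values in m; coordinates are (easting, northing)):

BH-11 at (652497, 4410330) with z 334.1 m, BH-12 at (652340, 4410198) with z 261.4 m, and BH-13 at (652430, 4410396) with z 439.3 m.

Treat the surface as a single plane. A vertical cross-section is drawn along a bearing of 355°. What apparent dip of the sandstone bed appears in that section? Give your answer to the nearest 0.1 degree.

49.0°

Two edge vectors: BH-11→BH-12 = (-157, -132, -72.7), BH-11→BH-13 = (-67, 66, 105.2).
Normal n = (BH-11→BH-12) × (BH-11→BH-13) = (-9088.2, 21387.3, -19206).
So ∂z/∂E = −n_x/n_z = −0.47320 and ∂z/∂N = −n_y/n_z = 1.11357.
Unit vector along 355° is (sin 355°, cos 355°) = (-0.0872, 0.9962).
Slope in that direction = a·(-0.0872) + b·(0.9962) = 1.15058.
Apparent dip = arctan|1.15058| = 49.0° (true dip is 50.4°, so apparent ≤ true as expected).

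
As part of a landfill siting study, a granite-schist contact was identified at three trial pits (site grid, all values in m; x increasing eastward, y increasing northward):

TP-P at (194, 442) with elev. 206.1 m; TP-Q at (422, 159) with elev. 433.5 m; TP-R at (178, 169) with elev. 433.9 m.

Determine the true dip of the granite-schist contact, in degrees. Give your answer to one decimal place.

Let the plane be z = a·x + b·y + c.
TP-Q−TP-P: 228a − 283b = 227.4;  TP-R−TP-P: −16a − 273b = 227.8.
Solving gives a = −0.03575, b = −0.83234.
Gradient magnitude |∇z| = √(a² + b²) = √(0.00128 + 0.69278) = 0.83310.
True dip = arctan(0.83310) = 39.8°, dipping toward N (azimuth ≈ 002°).

39.8°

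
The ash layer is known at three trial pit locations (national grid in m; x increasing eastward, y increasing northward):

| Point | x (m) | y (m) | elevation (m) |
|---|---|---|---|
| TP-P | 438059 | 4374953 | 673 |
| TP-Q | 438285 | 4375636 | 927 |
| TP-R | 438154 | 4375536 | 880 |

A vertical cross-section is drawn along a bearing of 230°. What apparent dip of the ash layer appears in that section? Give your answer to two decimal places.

16.41°

Let the plane be z = a·x + b·y + c.
TP-Q−TP-P: 226a + 683b = 254;  TP-R−TP-P: 95a + 583b = 207.
Solving gives a = 0.10020, b = 0.33873.
Unit vector along 230° is (sin 230°, cos 230°) = (-0.7660, -0.6428).
Slope in that direction = a·(-0.7660) + b·(-0.6428) = −0.29449.
Apparent dip = arctan|0.29449| = 16.41° (true dip is 19.5°, so apparent ≤ true as expected).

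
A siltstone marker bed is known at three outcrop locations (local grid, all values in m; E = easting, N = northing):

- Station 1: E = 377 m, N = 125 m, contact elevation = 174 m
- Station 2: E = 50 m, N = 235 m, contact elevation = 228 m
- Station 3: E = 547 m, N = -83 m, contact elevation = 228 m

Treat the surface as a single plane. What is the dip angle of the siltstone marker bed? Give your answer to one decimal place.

32.9°

Two edge vectors: Station 1→Station 2 = (-327, 110, 54), Station 1→Station 3 = (170, -208, 54).
Normal n = (Station 1→Station 2) × (Station 1→Station 3) = (17172, 26838, 49316).
So ∂z/∂E = −n_x/n_z = −0.34820 and ∂z/∂N = −n_y/n_z = −0.54420.
Gradient magnitude |∇z| = √(a² + b²) = √(0.12125 + 0.29616) = 0.64607.
True dip = arctan(0.64607) = 32.9°, dipping toward NNE (azimuth ≈ 033°).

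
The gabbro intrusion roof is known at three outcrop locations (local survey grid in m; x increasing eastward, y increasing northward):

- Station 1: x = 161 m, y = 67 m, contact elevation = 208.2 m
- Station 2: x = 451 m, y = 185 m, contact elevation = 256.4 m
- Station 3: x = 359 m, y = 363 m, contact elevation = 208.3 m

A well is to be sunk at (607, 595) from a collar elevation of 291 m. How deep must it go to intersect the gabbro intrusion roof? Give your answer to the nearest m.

Two edge vectors: Station 1→Station 2 = (290, 118, 48.2), Station 1→Station 3 = (198, 296, 0.1).
Normal n = (Station 1→Station 2) × (Station 1→Station 3) = (-14255.4, 9514.6, 62476).
So ∂z/∂x = −n_x/n_z = 0.22817 and ∂z/∂y = −n_y/n_z = −0.15229.
Intercept c from Station 1: 208.2 − 36.74 + 10.20 = 181.67.
At (607, 595): z_contact = 138.5 − 90.6 + 181.67 = 229.6 m.
Depth below ground = 291 − 229.6 = 61 m.

61 m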